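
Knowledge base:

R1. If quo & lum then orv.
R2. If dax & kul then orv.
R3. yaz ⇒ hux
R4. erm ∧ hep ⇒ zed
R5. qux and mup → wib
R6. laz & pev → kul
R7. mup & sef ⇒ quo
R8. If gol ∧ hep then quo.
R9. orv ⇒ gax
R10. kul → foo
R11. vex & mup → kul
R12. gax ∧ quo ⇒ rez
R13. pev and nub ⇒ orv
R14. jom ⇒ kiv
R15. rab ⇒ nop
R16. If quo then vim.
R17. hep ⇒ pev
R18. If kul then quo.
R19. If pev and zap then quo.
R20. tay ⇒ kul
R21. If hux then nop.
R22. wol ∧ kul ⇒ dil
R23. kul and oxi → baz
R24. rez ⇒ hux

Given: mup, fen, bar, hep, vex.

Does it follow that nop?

Forward chaining from the given facts derives: kul, pev, quo, foo, vim.
Rules concluding nop: R15 needs rab; R21 needs hux — none of these are established.

No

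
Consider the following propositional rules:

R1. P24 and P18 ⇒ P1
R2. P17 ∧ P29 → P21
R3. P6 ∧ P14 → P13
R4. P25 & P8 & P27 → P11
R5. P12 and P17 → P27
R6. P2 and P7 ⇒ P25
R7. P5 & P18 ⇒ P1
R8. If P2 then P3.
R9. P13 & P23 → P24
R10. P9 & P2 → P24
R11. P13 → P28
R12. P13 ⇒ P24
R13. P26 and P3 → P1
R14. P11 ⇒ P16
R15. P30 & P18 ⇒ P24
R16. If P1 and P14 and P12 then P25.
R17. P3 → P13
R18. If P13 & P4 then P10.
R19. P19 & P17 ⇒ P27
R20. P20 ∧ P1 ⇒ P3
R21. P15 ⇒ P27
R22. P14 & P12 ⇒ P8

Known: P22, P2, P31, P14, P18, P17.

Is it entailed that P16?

No

Forward chaining from the given facts derives: P3, P13, P28, P24, P1.
The only rule concluding P16 is R14, which needs P11; that is never established.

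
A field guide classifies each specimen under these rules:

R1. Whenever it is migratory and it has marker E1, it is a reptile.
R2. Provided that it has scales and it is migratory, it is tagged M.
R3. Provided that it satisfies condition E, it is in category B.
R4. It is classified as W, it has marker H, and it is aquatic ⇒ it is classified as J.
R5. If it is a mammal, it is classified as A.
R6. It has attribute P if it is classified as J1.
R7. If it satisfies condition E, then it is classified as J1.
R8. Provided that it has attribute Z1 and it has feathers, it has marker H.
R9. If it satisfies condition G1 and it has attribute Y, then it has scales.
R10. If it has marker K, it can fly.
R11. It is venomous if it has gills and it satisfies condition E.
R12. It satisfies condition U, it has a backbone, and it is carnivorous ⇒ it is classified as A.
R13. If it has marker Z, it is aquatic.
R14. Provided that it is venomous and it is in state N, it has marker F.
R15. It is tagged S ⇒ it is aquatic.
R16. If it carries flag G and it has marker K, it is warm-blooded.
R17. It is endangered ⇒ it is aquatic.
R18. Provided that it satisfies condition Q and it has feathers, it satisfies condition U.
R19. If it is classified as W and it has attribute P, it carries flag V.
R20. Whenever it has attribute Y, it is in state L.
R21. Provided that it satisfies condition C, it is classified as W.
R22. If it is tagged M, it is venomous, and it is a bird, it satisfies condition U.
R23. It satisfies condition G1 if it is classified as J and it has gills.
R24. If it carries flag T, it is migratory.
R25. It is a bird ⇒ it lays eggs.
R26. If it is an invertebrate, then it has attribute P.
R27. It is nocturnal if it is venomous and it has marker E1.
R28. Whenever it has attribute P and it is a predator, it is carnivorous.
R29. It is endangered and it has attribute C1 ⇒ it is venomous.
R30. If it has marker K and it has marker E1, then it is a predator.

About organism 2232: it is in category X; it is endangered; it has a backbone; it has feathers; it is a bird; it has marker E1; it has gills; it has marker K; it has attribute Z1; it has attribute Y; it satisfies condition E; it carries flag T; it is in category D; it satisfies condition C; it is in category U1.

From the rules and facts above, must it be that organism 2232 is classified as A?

Yes

By R7 (it satisfies condition E): it is classified as J1.
By R8 (it has attribute Z1, it has feathers): it has marker H.
By R11 (it has gills, it satisfies condition E): it is venomous.
By R17 (it is endangered): it is aquatic.
By R21 (it satisfies condition C): it is classified as W.
By R24 (it carries flag T): it is migratory.
By R30 (it has marker K, it has marker E1): it is a predator.
By R4 (it is classified as W, it has marker H, it is aquatic): it is classified as J.
By R6 (it is classified as J1): it has attribute P.
By R23 (it is classified as J, it has gills): it satisfies condition G1.
By R28 (it has attribute P, it is a predator): it is carnivorous.
By R9 (it satisfies condition G1, it has attribute Y): it has scales.
By R2 (it has scales, it is migratory): it is tagged M.
By R22 (it is tagged M, it is venomous, it is a bird): it satisfies condition U.
By R12 (it satisfies condition U, it has a backbone, it is carnivorous): it is classified as A.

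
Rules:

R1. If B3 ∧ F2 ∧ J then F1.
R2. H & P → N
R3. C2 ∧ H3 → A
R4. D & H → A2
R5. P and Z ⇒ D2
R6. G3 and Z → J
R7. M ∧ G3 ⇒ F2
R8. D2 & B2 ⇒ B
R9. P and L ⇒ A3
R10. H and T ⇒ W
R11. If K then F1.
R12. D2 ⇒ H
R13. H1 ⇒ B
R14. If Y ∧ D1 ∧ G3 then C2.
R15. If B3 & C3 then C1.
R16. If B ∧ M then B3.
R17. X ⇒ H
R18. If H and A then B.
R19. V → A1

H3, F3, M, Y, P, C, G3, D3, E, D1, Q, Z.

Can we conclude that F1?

D2  (by R5: P, Z)
J  (by R6: G3, Z)
F2  (by R7: M, G3)
H  (by R12: D2)
C2  (by R14: Y, D1, G3)
A  (by R3: C2, H3)
B  (by R18: H, A)
B3  (by R16: B, M)
F1  (by R1: B3, F2, J)

Yes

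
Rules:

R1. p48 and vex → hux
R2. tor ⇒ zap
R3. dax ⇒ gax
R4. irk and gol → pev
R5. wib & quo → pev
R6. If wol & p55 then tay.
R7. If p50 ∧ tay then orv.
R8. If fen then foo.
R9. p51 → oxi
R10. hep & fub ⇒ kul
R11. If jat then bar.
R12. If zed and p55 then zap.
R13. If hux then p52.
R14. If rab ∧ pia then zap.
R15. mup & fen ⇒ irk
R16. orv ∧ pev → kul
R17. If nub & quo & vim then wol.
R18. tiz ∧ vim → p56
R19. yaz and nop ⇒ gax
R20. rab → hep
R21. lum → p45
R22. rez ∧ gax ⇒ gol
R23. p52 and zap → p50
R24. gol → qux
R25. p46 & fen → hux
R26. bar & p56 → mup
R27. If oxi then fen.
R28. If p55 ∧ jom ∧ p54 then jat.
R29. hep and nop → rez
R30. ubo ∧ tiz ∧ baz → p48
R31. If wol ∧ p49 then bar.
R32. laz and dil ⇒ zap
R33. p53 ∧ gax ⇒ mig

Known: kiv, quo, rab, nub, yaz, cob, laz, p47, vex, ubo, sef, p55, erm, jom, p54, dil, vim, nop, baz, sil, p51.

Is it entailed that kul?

No

Forward chaining from the given facts derives: oxi, wol, gax, hep, fen, jat, rez, zap, tay, foo, bar, gol, qux.
Rules concluding kul: R10 needs fub; R16 needs orv — none of these are established.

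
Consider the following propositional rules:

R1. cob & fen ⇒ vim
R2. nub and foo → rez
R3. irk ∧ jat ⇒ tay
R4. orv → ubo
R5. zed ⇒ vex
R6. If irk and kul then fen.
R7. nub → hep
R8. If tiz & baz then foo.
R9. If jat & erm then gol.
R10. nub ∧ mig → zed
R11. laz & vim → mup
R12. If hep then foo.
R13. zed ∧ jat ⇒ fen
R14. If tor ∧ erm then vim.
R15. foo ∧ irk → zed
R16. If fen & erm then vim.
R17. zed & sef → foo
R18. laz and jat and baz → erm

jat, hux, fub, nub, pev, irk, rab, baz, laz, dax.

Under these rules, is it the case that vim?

Yes

hep  (by R7: nub)
foo  (by R12: hep)
zed  (by R15: foo, irk)
erm  (by R18: laz, jat, baz)
fen  (by R13: zed, jat)
vim  (by R16: fen, erm)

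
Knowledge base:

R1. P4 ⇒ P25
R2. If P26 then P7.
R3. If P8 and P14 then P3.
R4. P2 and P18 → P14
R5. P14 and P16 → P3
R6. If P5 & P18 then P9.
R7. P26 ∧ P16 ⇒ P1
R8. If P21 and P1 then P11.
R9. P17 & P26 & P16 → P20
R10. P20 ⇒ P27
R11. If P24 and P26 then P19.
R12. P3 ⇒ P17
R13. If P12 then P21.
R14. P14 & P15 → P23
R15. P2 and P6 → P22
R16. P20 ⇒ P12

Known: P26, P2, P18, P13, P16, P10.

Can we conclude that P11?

P14  (by R4: P2, P18)
P3  (by R5: P14, P16)
P1  (by R7: P26, P16)
P17  (by R12: P3)
P20  (by R9: P17, P26, P16)
P12  (by R16: P20)
P21  (by R13: P12)
P11  (by R8: P21, P1)

Yes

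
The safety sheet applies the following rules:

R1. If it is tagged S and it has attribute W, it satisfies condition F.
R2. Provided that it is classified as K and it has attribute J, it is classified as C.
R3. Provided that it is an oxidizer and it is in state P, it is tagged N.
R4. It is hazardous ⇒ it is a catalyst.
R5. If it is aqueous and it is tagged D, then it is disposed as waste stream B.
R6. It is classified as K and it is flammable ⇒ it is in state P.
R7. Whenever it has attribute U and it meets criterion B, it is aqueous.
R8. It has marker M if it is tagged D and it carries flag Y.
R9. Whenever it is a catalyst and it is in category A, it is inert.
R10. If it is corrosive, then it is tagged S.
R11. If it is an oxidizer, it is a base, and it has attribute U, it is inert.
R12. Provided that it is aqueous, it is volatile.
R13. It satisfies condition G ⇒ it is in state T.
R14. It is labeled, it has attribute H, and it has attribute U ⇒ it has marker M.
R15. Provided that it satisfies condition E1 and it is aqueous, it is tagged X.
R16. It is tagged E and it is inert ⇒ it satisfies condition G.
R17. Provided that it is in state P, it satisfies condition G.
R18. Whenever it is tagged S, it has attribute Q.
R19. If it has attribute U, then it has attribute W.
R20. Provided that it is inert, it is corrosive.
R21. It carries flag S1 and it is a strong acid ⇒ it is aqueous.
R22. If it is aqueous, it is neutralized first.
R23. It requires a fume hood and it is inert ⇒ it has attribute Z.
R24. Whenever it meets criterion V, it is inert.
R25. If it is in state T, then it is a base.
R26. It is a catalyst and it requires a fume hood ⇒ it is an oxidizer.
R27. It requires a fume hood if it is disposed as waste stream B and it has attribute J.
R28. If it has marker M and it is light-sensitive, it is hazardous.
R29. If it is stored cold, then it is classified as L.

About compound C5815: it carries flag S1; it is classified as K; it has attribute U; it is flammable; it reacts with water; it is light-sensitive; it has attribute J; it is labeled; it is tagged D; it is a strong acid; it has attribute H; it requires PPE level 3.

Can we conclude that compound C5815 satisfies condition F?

Yes

By R6 (it is classified as K, it is flammable): it is in state P.
By R14 (it is labeled, it has attribute H, it has attribute U): it has marker M.
By R17 (it is in state P): it satisfies condition G.
By R19 (it has attribute U): it has attribute W.
By R21 (it carries flag S1, it is a strong acid): it is aqueous.
By R28 (it has marker M, it is light-sensitive): it is hazardous.
By R4 (it is hazardous): it is a catalyst.
By R5 (it is aqueous, it is tagged D): it is disposed as waste stream B.
By R13 (it satisfies condition G): it is in state T.
By R25 (it is in state T): it is a base.
By R27 (it is disposed as waste stream B, it has attribute J): it requires a fume hood.
By R26 (it is a catalyst, it requires a fume hood): it is an oxidizer.
By R11 (it is an oxidizer, it is a base, it has attribute U): it is inert.
By R20 (it is inert): it is corrosive.
By R10 (it is corrosive): it is tagged S.
By R1 (it is tagged S, it has attribute W): it satisfies condition F.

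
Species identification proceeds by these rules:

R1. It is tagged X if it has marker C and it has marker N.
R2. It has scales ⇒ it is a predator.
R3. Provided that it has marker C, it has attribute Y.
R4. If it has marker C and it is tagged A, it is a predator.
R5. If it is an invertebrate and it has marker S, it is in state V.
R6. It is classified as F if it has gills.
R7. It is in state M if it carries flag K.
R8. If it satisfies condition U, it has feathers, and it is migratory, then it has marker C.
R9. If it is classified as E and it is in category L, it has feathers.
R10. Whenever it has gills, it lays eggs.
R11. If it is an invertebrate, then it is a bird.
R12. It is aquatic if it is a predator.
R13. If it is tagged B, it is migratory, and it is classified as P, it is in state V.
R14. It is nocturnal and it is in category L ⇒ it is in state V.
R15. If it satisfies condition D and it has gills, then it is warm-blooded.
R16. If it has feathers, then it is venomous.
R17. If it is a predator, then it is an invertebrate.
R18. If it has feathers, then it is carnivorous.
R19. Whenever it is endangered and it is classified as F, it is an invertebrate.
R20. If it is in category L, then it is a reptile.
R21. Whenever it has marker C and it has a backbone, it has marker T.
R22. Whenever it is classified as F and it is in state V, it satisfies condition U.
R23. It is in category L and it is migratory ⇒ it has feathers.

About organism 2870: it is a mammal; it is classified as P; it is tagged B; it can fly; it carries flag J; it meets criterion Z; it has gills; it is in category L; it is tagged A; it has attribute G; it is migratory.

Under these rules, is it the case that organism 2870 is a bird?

By R6 (it has gills): it is classified as F.
By R13 (it is tagged B, it is migratory, it is classified as P): it is in state V.
By R22 (it is classified as F, it is in state V): it satisfies condition U.
By R23 (it is in category L, it is migratory): it has feathers.
By R8 (it satisfies condition U, it has feathers, it is migratory): it has marker C.
By R4 (it has marker C, it is tagged A): it is a predator.
By R17 (it is a predator): it is an invertebrate.
By R11 (it is an invertebrate): it is a bird.

Yes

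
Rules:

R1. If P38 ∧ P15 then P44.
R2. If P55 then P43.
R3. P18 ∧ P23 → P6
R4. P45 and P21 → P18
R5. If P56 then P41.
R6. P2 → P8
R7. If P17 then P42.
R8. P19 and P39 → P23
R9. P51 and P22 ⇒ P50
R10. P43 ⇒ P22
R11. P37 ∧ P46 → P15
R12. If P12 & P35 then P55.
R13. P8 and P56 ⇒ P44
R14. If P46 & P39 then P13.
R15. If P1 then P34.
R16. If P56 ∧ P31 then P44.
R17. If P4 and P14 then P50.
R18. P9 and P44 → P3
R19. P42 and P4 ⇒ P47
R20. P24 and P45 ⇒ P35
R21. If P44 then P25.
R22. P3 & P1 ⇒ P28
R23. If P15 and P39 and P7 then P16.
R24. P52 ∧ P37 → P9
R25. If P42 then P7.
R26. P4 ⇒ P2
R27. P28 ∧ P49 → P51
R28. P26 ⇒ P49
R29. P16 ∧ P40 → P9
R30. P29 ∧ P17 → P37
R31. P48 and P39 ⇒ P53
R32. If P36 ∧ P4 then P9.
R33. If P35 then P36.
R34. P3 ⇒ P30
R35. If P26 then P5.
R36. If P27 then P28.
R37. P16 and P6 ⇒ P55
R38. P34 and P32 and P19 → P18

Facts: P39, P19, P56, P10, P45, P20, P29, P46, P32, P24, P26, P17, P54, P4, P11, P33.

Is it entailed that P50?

No

Forward chaining from the given facts derives: P41, P42, P23, P13, P47, P35, P7, P2, P49, P37, P36, P5, P8, P15, P44, P25, P16, P9, P3, P30.
Rules concluding P50: R9 needs P51; R17 needs P14 — none of these are established.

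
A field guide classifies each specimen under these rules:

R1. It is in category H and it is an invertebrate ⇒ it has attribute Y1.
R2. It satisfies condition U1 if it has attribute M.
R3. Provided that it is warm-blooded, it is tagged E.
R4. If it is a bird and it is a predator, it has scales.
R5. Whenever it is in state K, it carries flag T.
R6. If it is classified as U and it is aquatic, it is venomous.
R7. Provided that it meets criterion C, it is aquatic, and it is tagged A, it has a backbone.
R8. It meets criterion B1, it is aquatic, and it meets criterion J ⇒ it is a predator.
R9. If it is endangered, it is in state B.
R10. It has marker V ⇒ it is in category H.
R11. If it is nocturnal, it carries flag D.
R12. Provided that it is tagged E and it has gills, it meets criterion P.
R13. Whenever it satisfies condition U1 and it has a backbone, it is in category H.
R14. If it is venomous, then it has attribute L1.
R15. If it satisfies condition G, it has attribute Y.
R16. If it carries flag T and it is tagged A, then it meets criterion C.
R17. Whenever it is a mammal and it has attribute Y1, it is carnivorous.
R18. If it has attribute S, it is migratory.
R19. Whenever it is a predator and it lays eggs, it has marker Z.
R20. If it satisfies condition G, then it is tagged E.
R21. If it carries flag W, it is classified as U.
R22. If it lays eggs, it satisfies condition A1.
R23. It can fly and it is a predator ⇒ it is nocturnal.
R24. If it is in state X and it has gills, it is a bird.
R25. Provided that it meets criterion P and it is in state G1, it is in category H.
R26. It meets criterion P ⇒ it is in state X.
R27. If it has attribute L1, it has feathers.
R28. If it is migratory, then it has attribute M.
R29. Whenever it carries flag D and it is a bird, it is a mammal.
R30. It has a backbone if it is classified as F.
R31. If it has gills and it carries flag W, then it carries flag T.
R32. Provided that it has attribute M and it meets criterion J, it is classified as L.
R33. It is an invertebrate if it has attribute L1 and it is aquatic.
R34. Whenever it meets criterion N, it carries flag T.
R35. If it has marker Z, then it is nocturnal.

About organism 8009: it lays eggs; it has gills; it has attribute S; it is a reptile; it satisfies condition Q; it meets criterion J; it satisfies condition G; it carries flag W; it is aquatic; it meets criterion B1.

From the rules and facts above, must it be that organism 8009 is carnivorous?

Forward chaining from the given facts derives: is a predator, has attribute Y, is migratory, has marker Z, is tagged E, is classified as U, satisfies condition A1, has attribute M, carries flag T, is classified as L, is nocturnal, satisfies condition U1, is venomous, carries flag D, meets criterion P, has attribute L1, is in state X, has feathers, is an invertebrate, is a bird, is a mammal, has scales.
The only rule concluding "it is carnivorous" is R17, which needs "it has attribute Y1"; that is never established.

No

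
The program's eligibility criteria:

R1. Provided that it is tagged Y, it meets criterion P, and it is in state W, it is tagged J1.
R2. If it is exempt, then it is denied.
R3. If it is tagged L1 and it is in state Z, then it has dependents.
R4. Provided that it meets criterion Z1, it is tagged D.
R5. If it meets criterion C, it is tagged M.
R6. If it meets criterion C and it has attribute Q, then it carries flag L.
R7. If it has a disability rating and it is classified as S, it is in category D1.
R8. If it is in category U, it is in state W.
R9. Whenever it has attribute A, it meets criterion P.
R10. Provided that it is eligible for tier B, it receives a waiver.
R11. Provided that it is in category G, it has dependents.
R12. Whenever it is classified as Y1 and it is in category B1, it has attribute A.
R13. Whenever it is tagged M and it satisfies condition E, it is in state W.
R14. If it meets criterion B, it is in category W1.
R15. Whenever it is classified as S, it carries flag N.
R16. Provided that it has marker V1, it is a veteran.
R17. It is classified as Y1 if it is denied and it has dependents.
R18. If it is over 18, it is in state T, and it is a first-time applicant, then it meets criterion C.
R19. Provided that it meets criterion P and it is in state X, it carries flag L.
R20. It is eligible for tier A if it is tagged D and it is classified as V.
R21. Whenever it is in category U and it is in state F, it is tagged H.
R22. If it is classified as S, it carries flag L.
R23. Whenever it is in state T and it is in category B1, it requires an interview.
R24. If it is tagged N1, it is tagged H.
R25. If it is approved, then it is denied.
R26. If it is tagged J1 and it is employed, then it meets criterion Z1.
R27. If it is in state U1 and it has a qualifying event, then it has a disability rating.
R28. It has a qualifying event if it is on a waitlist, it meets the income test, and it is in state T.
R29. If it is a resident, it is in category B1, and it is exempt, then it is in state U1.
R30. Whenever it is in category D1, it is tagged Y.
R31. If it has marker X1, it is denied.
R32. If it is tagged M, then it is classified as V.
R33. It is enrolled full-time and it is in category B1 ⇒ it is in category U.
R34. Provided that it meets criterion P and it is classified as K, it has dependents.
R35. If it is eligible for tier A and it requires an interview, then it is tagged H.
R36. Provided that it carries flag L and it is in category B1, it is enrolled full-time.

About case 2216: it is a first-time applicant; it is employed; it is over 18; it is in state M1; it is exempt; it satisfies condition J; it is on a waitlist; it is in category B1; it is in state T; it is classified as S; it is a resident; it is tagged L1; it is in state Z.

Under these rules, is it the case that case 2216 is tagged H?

No

Forward chaining from the given facts derives: is denied, has dependents, carries flag N, is classified as Y1, meets criterion C, carries flag L, requires an interview, is in state U1, is enrolled full-time, is tagged M, has attribute A, is classified as V, is in category U, is in state W, meets criterion P.
Rules concluding "it is tagged H": R21 needs "it is in state F"; R24 needs "it is tagged N1"; R35 needs "it is eligible for tier A" — none of these are established.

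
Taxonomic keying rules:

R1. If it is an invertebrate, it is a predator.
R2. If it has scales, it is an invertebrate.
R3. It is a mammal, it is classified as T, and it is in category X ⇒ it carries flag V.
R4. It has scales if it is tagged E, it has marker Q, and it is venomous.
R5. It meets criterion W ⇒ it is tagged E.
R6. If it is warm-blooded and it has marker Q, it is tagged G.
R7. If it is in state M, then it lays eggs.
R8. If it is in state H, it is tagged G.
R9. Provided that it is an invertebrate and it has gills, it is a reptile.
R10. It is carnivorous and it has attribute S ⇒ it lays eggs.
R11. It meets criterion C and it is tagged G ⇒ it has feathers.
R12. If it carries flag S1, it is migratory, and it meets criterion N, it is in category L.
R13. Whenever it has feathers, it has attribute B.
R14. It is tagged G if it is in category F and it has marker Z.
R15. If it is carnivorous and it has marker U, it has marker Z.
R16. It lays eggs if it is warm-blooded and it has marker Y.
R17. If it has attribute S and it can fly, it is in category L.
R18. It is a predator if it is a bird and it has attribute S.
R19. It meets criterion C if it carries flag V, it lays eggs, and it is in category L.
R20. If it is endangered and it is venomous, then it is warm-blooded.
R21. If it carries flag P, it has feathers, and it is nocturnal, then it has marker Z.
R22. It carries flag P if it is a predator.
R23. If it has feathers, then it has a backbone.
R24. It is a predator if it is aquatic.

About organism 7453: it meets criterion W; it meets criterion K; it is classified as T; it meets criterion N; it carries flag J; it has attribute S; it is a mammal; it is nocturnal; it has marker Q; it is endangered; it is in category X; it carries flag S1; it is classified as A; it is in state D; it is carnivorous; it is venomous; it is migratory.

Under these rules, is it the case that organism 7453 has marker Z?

By R3 (it is a mammal, it is classified as T, it is in category X): it carries flag V.
By R5 (it meets criterion W): it is tagged E.
By R10 (it is carnivorous, it has attribute S): it lays eggs.
By R12 (it carries flag S1, it is migratory, it meets criterion N): it is in category L.
By R19 (it carries flag V, it lays eggs, it is in category L): it meets criterion C.
By R20 (it is endangered, it is venomous): it is warm-blooded.
By R4 (it is tagged E, it has marker Q, it is venomous): it has scales.
By R6 (it is warm-blooded, it has marker Q): it is tagged G.
By R11 (it meets criterion C, it is tagged G): it has feathers.
By R2 (it has scales): it is an invertebrate.
By R1 (it is an invertebrate): it is a predator.
By R22 (it is a predator): it carries flag P.
By R21 (it carries flag P, it has feathers, it is nocturnal): it has marker Z.

Yes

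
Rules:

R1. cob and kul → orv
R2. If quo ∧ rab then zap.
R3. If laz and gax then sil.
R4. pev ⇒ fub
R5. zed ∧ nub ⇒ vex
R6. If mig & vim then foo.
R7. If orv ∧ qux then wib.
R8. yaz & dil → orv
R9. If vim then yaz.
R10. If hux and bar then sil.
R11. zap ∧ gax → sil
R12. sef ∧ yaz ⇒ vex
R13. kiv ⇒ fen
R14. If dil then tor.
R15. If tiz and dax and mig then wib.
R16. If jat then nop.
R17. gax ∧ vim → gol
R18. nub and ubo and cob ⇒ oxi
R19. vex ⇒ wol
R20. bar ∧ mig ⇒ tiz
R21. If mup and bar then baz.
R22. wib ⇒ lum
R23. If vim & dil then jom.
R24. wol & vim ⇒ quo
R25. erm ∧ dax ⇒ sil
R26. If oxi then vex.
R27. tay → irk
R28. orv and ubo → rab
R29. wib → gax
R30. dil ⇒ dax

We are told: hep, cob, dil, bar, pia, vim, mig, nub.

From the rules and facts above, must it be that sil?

Forward chaining from the given facts derives: foo, yaz, tor, tiz, jom, dax, orv, wib, lum, gax, gol.
Rules concluding sil: R3 needs laz; R10 needs hux; R11 needs zap; R25 needs erm — none of these are established.

No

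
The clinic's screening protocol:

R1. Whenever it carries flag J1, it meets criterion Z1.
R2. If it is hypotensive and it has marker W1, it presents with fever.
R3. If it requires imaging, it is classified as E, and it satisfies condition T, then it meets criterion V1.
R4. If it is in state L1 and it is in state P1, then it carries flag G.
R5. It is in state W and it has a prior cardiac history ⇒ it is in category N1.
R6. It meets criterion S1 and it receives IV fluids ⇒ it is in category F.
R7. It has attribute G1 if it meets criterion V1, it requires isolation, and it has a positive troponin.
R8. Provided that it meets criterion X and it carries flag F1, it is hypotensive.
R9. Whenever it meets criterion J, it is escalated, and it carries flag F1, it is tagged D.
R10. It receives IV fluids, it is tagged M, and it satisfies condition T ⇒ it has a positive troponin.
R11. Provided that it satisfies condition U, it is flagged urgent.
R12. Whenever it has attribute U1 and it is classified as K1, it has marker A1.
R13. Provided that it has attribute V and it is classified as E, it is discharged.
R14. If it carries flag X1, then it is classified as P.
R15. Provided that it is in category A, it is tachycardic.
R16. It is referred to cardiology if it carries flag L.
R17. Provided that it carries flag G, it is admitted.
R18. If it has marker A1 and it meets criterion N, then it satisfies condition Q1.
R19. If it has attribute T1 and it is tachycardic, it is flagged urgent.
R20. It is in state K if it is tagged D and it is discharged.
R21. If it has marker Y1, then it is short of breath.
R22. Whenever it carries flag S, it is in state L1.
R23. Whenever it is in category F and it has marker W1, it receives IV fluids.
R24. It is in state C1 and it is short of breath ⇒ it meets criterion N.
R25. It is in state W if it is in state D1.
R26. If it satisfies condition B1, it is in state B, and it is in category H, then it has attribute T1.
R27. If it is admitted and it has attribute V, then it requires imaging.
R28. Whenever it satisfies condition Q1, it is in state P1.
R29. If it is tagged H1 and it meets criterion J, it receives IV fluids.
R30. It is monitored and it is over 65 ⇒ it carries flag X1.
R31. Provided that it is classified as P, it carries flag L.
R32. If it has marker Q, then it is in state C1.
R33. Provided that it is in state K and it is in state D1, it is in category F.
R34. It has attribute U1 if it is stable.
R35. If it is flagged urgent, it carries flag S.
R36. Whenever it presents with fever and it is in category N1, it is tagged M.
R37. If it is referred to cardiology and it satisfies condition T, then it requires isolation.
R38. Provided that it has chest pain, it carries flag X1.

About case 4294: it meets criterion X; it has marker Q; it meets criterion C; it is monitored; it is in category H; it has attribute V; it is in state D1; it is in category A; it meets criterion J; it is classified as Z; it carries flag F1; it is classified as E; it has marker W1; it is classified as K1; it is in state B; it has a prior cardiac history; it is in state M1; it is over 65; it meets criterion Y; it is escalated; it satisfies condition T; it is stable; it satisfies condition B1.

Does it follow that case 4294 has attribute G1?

No

Forward chaining from the given facts derives: is hypotensive, is tagged D, is discharged, is tachycardic, is in state K, is in state W, has attribute T1, carries flag X1, is in state C1, is in category F, has attribute U1, presents with fever, is in category N1, has marker A1, is classified as P, is flagged urgent, receives IV fluids, carries flag L, carries flag S, is tagged M, has a positive troponin, is referred to cardiology, is in state L1, requires isolation.
The only rule concluding "it has attribute G1" is R7, which needs "it meets criterion V1"; that is never established.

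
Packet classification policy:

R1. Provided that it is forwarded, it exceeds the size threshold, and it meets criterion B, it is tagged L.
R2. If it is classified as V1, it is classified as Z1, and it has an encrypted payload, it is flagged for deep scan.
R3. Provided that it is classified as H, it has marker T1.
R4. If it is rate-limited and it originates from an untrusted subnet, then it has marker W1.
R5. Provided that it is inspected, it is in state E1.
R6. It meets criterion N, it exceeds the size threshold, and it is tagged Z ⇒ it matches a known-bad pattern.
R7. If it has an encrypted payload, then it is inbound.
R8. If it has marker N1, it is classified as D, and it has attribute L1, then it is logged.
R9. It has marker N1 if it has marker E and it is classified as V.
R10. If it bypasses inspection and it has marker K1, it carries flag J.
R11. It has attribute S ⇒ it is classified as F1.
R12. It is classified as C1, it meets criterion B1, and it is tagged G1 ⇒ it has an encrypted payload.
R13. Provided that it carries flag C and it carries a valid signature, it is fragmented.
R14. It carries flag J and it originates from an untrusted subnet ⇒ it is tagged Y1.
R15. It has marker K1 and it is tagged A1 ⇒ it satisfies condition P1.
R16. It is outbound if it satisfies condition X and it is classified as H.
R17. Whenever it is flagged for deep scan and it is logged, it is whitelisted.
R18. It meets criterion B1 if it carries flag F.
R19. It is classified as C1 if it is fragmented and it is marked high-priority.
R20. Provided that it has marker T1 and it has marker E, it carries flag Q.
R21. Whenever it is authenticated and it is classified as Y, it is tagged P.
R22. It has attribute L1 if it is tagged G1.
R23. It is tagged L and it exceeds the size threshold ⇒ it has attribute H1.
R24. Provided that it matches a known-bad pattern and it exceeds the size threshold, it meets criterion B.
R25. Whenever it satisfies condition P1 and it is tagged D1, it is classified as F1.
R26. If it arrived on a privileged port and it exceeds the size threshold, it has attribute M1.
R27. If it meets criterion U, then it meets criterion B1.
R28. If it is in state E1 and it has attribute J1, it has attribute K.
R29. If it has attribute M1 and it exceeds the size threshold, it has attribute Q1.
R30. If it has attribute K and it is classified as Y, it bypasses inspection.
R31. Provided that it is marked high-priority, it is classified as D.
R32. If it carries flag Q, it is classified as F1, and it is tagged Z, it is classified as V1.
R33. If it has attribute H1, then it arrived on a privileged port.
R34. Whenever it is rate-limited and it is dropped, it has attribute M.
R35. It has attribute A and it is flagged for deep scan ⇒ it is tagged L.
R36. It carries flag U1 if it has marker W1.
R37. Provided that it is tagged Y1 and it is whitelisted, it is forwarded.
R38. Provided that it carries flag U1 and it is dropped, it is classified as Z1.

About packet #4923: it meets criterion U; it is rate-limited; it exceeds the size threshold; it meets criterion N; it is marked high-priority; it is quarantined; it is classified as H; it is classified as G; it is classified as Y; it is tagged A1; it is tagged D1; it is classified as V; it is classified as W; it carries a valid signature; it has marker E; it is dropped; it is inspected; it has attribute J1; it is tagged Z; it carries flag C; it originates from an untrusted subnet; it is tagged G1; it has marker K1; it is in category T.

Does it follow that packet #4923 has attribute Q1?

By R3 (it is classified as H): it has marker T1.
By R4 (it is rate-limited, it originates from an untrusted subnet): it has marker W1.
By R5 (it is inspected): it is in state E1.
By R6 (it meets criterion N, it exceeds the size threshold, it is tagged Z): it matches a known-bad pattern.
By R9 (it has marker E, it is classified as V): it has marker N1.
By R13 (it carries flag C, it carries a valid signature): it is fragmented.
By R15 (it has marker K1, it is tagged A1): it satisfies condition P1.
By R19 (it is fragmented, it is marked high-priority): it is classified as C1.
By R20 (it has marker T1, it has marker E): it carries flag Q.
By R22 (it is tagged G1): it has attribute L1.
By R24 (it matches a known-bad pattern, it exceeds the size threshold): it meets criterion B.
By R25 (it satisfies condition P1, it is tagged D1): it is classified as F1.
By R27 (it meets criterion U): it meets criterion B1.
By R28 (it is in state E1, it has attribute J1): it has attribute K.
By R30 (it has attribute K, it is classified as Y): it bypasses inspection.
By R31 (it is marked high-priority): it is classified as D.
By R32 (it carries flag Q, it is classified as F1, it is tagged Z): it is classified as V1.
By R36 (it has marker W1): it carries flag U1.
By R38 (it carries flag U1, it is dropped): it is classified as Z1.
By R8 (it has marker N1, it is classified as D, it has attribute L1): it is logged.
By R10 (it bypasses inspection, it has marker K1): it carries flag J.
By R12 (it is classified as C1, it meets criterion B1, it is tagged G1): it has an encrypted payload.
By R14 (it carries flag J, it originates from an untrusted subnet): it is tagged Y1.
By R2 (it is classified as V1, it is classified as Z1, it has an encrypted payload): it is flagged for deep scan.
By R17 (it is flagged for deep scan, it is logged): it is whitelisted.
By R37 (it is tagged Y1, it is whitelisted): it is forwarded.
By R1 (it is forwarded, it exceeds the size threshold, it meets criterion B): it is tagged L.
By R23 (it is tagged L, it exceeds the size threshold): it has attribute H1.
By R33 (it has attribute H1): it arrived on a privileged port.
By R26 (it arrived on a privileged port, it exceeds the size threshold): it has attribute M1.
By R29 (it has attribute M1, it exceeds the size threshold): it has attribute Q1.

Yes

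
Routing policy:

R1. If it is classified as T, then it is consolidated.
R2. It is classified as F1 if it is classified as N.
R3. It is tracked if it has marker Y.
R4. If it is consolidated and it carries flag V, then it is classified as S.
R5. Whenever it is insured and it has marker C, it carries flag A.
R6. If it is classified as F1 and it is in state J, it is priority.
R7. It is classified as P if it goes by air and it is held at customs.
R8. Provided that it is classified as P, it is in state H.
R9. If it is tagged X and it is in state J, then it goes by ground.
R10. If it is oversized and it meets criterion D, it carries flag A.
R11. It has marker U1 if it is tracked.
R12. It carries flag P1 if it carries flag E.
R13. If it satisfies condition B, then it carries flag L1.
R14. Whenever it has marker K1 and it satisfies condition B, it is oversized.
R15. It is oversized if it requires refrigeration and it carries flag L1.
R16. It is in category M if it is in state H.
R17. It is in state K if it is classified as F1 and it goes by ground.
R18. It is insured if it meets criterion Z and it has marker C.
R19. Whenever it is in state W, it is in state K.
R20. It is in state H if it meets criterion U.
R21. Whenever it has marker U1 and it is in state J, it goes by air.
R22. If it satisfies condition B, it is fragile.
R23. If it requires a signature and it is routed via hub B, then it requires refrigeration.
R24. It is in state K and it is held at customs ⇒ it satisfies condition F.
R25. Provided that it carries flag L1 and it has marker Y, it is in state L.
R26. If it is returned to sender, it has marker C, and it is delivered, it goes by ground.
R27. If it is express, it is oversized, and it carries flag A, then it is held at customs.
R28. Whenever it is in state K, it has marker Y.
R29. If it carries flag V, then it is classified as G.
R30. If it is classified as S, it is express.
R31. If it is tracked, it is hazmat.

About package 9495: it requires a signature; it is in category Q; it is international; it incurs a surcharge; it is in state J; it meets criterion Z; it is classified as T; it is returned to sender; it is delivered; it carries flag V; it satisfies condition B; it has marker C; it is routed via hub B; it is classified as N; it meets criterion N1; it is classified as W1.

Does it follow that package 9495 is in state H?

Yes

By R1 (it is classified as T): it is consolidated.
By R2 (it is classified as N): it is classified as F1.
By R4 (it is consolidated, it carries flag V): it is classified as S.
By R13 (it satisfies condition B): it carries flag L1.
By R18 (it meets criterion Z, it has marker C): it is insured.
By R23 (it requires a signature, it is routed via hub B): it requires refrigeration.
By R26 (it is returned to sender, it has marker C, it is delivered): it goes by ground.
By R30 (it is classified as S): it is express.
By R5 (it is insured, it has marker C): it carries flag A.
By R15 (it requires refrigeration, it carries flag L1): it is oversized.
By R17 (it is classified as F1, it goes by ground): it is in state K.
By R27 (it is express, it is oversized, it carries flag A): it is held at customs.
By R28 (it is in state K): it has marker Y.
By R3 (it has marker Y): it is tracked.
By R11 (it is tracked): it has marker U1.
By R21 (it has marker U1, it is in state J): it goes by air.
By R7 (it goes by air, it is held at customs): it is classified as P.
By R8 (it is classified as P): it is in state H.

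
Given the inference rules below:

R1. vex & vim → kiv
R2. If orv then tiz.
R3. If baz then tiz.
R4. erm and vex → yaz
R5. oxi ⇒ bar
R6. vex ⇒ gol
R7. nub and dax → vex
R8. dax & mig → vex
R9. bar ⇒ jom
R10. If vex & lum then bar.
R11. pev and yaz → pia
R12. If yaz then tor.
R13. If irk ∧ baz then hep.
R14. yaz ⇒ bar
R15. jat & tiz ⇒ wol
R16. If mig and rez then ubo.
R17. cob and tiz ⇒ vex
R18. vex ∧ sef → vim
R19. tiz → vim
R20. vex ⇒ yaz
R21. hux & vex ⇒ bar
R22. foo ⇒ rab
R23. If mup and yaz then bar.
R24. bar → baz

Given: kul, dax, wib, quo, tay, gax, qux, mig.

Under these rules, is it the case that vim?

vex  (by R8: dax, mig)
yaz  (by R20: vex)
bar  (by R14: yaz)
baz  (by R24: bar)
tiz  (by R3: baz)
vim  (by R19: tiz)

Yes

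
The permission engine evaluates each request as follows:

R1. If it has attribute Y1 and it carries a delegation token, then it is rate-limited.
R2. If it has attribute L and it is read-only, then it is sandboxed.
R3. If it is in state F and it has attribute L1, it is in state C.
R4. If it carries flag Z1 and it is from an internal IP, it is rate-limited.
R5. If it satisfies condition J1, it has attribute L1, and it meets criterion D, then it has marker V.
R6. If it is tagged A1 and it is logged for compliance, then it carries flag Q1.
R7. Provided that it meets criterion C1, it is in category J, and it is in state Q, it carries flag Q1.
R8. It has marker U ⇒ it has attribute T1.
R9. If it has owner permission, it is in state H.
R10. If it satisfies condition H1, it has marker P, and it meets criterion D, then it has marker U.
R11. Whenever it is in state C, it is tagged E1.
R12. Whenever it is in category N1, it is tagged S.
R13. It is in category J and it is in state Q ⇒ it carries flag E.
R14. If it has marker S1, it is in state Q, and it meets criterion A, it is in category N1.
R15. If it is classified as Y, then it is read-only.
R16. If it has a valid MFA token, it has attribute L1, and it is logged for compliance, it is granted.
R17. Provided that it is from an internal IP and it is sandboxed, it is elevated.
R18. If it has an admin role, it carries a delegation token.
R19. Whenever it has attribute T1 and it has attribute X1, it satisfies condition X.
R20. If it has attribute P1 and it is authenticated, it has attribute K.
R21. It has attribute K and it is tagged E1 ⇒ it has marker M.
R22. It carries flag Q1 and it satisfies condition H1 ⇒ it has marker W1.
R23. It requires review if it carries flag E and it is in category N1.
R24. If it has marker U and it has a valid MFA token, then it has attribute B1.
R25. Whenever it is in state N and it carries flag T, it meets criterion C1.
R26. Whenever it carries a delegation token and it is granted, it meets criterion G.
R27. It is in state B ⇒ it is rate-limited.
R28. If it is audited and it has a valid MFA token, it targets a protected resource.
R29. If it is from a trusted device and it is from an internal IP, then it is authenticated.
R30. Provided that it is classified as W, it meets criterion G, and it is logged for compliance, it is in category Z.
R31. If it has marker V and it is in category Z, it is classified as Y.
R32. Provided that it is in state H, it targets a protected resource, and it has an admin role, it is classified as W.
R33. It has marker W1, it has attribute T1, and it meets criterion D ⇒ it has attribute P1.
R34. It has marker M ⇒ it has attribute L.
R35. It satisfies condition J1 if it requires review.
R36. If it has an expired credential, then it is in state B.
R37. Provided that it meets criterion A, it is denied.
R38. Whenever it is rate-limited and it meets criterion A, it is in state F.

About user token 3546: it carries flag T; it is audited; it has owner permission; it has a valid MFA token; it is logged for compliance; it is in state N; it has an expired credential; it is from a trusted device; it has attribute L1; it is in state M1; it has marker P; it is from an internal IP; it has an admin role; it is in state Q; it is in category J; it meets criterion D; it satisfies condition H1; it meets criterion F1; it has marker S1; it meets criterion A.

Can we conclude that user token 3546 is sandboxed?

Yes

By R9 (it has owner permission): it is in state H.
By R10 (it satisfies condition H1, it has marker P, it meets criterion D): it has marker U.
By R13 (it is in category J, it is in state Q): it carries flag E.
By R14 (it has marker S1, it is in state Q, it meets criterion A): it is in category N1.
By R16 (it has a valid MFA token, it has attribute L1, it is logged for compliance): it is granted.
By R18 (it has an admin role): it carries a delegation token.
By R23 (it carries flag E, it is in category N1): it requires review.
By R25 (it is in state N, it carries flag T): it meets criterion C1.
By R26 (it carries a delegation token, it is granted): it meets criterion G.
By R28 (it is audited, it has a valid MFA token): it targets a protected resource.
By R29 (it is from a trusted device, it is from an internal IP): it is authenticated.
By R32 (it is in state H, it targets a protected resource, it has an admin role): it is classified as W.
By R35 (it requires review): it satisfies condition J1.
By R36 (it has an expired credential): it is in state B.
By R5 (it satisfies condition J1, it has attribute L1, it meets criterion D): it has marker V.
By R7 (it meets criterion C1, it is in category J, it is in state Q): it carries flag Q1.
By R8 (it has marker U): it has attribute T1.
By R22 (it carries flag Q1, it satisfies condition H1): it has marker W1.
By R27 (it is in state B): it is rate-limited.
By R30 (it is classified as W, it meets criterion G, it is logged for compliance): it is in category Z.
By R31 (it has marker V, it is in category Z): it is classified as Y.
By R33 (it has marker W1, it has attribute T1, it meets criterion D): it has attribute P1.
By R38 (it is rate-limited, it meets criterion A): it is in state F.
By R3 (it is in state F, it has attribute L1): it is in state C.
By R11 (it is in state C): it is tagged E1.
By R15 (it is classified as Y): it is read-only.
By R20 (it has attribute P1, it is authenticated): it has attribute K.
By R21 (it has attribute K, it is tagged E1): it has marker M.
By R34 (it has marker M): it has attribute L.
By R2 (it has attribute L, it is read-only): it is sandboxed.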